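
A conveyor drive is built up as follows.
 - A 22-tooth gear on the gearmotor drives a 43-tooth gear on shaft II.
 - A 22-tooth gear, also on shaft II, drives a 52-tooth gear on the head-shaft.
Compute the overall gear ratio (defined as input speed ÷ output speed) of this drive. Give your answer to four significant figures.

Each stage contributes driven/driver: gear mesh 43/22 = 1.9545, gear mesh 52/22 = 2.3636.
Overall: 1.9545 × 2.3636 = 4.6198.

4.620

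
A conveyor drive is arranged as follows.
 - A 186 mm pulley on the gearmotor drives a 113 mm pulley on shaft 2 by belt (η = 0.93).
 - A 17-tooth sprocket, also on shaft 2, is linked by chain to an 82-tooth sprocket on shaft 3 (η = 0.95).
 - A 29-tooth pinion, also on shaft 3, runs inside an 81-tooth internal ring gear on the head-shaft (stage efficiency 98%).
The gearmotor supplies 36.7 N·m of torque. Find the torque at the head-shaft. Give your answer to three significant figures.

belt 113/186 = 0.60753 → τ = 36.7·0.60753·0.93 = 20.736 N·m
chain 82/17 = 4.8235 → τ = 20.736·4.8235·0.95 = 95.017 N·m
internal gear 81/29 = 2.7931 → τ = 95.017·2.7931·0.98 = 260.09 N·m

260 N·m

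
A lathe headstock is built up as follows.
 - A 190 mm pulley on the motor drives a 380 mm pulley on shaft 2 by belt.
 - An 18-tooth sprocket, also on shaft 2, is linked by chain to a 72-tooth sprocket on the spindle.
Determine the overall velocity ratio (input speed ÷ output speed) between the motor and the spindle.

8

Each stage contributes driven/driver: belt 380/190 = 2, chain 72/18 = 4.
Overall: 2 × 4 = 8.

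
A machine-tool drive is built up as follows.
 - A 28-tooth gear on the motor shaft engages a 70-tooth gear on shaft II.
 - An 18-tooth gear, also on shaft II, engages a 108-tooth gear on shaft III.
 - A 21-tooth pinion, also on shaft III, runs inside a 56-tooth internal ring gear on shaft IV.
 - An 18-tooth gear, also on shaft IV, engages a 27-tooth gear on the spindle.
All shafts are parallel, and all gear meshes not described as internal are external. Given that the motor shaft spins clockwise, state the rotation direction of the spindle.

the motor shaft → shaft II: external mesh, 1 reversal → CCW.
shaft II → shaft III: external mesh, 1 reversal → CW.
shaft III → shaft IV: internal mesh, same direction → CW.
shaft IV → the spindle: external mesh, 1 reversal → CCW.
3 reversals in total — an odd number — so the spindle turns opposite to the motor shaft.

counterclockwise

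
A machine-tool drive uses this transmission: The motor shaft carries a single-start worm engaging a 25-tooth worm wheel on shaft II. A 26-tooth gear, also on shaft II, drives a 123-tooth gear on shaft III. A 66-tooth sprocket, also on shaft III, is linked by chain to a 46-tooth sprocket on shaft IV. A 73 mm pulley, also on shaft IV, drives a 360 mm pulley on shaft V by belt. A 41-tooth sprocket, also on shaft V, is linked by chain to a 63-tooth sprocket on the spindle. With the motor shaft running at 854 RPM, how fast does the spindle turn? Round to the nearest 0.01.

worm 25/1 = 25 → 854/25 = 34.16 RPM
gear mesh 123/26 = 4.7308 → 34.16/4.7308 = 7.2208 RPM
chain 46/66 = 0.69697 → 7.2208/0.69697 = 10.36 RPM
belt 360/73 = 4.9315 → 10.36/4.9315 = 2.1008 RPM
chain 63/41 = 1.5366 → 2.1008/1.5366 = 1.3672 RPM

1.37 RPM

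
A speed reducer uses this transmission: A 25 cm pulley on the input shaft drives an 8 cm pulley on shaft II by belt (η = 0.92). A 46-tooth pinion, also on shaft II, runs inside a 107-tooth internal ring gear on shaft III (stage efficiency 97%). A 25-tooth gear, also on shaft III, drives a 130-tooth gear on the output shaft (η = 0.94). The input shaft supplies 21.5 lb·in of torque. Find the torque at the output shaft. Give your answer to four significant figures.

69.81 lb·in

After the belt (8/25): 21.5 × 0.32 × 0.92 = 6.3296 lb·in
After the internal gear (107/46): 6.3296 × 2.3261 × 0.97 = 14.282 lb·in
After the gear mesh (130/25): 14.282 × 5.2 × 0.94 = 69.808 lb·in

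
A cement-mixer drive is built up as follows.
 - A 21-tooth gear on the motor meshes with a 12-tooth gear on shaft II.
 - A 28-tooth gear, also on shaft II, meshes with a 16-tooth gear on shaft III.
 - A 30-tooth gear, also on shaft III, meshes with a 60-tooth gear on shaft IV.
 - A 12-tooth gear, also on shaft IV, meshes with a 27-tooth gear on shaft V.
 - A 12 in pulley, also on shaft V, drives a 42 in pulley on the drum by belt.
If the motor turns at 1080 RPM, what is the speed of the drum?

210 RPM

Gear mesh: ratio = 12/21 = 0.57143, so shaft II turns at 1080 / 0.57143 = 1890 RPM.
Gear mesh: ratio = 16/28 = 0.57143, so shaft III turns at 1890 / 0.57143 = 3307.5 RPM.
Gear mesh: ratio = 60/30 = 2, so shaft IV turns at 3307.5 / 2 = 1653.8 RPM.
Gear mesh: ratio = 27/12 = 2.25, so shaft V turns at 1653.8 / 2.25 = 735 RPM.
Belt: ratio = 42/12 = 3.5, so the drum turns at 735 / 3.5 = 210 RPM.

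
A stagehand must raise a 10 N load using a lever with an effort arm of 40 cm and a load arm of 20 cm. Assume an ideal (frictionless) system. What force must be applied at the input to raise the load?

5 N

Lever MA = effort arm / load arm = 40/20 = 2.
Effort = load / MA = 10 / 2 = 5 N.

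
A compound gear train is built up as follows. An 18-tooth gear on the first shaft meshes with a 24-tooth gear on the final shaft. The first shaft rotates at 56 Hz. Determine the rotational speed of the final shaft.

Gear mesh: ratio = 24/18 = 1.3333, so the final shaft turns at 56 / 1.3333 = 42 Hz.

42 Hz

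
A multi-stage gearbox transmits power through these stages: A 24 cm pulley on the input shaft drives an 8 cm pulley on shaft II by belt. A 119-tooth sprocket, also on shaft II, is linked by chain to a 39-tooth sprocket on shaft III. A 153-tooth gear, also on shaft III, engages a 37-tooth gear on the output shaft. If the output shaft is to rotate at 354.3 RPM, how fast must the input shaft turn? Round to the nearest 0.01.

Overall ratio R = 0.33333 × 0.32773 × 0.24183 = 0.026418.
Required input speed = output speed × R = 354.3 × 0.026418 = 9.36 RPM.

9.36 RPM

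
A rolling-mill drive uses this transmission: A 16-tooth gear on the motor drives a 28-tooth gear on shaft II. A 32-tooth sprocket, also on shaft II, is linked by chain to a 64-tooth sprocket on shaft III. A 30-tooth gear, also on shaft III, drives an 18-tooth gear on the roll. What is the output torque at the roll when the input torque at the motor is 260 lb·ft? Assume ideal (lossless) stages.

gear mesh 28/16 = 1.75 → τ = 260·1.75 = 455 lb·ft
chain 64/32 = 2 → τ = 455·2 = 910 lb·ft
gear mesh 18/30 = 0.6 → τ = 910·0.6 = 546 lb·ft

546 lb·ft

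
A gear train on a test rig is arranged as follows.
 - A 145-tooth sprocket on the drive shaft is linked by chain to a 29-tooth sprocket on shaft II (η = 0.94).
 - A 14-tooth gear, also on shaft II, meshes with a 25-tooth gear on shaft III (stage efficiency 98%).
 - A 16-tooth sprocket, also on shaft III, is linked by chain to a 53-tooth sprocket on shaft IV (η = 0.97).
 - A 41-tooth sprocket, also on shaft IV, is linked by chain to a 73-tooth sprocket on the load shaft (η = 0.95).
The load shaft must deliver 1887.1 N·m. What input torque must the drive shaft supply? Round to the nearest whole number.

1055 N·m

Overall ratio R = 0.2 × 1.7857 × 3.3125 × 1.7805 = 2.1064; overall efficiency η = 0.94 × 0.98 × 0.97 × 0.95 = 0.8489.
Input torque = output torque / (R × η) = 1887.1 / (2.1064 × 0.8489) = 1055.4 N·m.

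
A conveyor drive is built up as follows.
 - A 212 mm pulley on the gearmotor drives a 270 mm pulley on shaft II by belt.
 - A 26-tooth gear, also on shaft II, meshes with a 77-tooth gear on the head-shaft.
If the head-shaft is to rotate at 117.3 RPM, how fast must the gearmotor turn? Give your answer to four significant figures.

442.4 RPM

Overall ratio R = 1.2736 × 2.9615 = 3.7718.
Required input speed = output speed × R = 117.3 × 3.7718 = 442.43 RPM.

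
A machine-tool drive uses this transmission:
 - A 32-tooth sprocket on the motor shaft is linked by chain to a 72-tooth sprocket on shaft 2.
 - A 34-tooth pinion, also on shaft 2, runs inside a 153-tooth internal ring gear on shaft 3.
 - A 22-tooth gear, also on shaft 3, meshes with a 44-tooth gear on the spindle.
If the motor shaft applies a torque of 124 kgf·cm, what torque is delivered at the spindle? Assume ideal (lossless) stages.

chain 72/32 = 2.25 → τ = 124·2.25 = 279 kgf·cm
internal gear 153/34 = 4.5 → τ = 279·4.5 = 1255.5 kgf·cm
gear mesh 44/22 = 2 → τ = 1255.5·2 = 2511 kgf·cm

2511 kgf·cm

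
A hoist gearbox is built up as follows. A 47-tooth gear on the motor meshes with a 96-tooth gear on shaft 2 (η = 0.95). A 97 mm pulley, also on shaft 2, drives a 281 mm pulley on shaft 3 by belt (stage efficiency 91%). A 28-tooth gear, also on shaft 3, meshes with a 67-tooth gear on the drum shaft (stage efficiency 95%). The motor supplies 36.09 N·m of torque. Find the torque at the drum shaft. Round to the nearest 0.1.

419.7 N·m

gear mesh 96/47 = 2.0426 → τ = 36.09·2.0426·0.95 = 70.03 N·m
belt 281/97 = 2.8969 → τ = 70.03·2.8969·0.91 = 184.61 N·m
gear mesh 67/28 = 2.3929 → τ = 184.61·2.3929·0.95 = 419.66 N·m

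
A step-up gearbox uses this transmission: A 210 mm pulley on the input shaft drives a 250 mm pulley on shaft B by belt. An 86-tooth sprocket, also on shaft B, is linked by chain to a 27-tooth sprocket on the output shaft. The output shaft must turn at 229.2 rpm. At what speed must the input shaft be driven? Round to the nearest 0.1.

Overall ratio R = 1.1905 × 0.31395 = 0.37375.
Required input speed = output speed × R = 229.2 × 0.37375 = 85.664 rpm.

85.7 rpm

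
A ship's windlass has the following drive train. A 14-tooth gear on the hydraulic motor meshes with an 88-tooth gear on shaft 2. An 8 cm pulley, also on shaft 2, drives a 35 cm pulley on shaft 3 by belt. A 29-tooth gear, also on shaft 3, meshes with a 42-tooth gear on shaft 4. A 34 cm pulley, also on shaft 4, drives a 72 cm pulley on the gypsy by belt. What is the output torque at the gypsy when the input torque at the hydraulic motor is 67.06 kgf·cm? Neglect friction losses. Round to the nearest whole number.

After the gear mesh (88/14): 67.06 × 6.2857 = 421.52 kgf·cm
After the belt (35/8): 421.52 × 4.375 = 1844.1 kgf·cm
After the gear mesh (42/29): 1844.1 × 1.4483 = 2670.8 kgf·cm
After the belt (72/34): 2670.8 × 2.1176 = 5655.9 kgf·cm

5656 kgf·cm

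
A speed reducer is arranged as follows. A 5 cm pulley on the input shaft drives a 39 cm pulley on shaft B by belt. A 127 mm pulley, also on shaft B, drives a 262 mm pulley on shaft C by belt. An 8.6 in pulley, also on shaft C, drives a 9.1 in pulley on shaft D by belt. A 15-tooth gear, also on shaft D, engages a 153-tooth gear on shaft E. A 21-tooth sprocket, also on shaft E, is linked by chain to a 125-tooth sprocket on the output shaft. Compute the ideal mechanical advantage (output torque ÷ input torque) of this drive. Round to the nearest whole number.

Each stage contributes driven/driver: belt 39/5 = 7.8, belt 262/127 = 2.063, belt 9.1/8.6 = 1.0581, gear mesh 153/15 = 10.2, chain 125/21 = 5.9524.
Overall: 7.8 × 2.063 × 1.0581 × 10.2 × 5.9524 = 1033.8.

1034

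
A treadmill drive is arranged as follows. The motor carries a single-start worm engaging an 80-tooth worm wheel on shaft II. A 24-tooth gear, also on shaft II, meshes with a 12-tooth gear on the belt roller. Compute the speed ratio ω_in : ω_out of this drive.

40

Each stage contributes driven/driver: worm 80/1 = 80, gear mesh 12/24 = 0.5.
Overall: 80 × 0.5 = 40.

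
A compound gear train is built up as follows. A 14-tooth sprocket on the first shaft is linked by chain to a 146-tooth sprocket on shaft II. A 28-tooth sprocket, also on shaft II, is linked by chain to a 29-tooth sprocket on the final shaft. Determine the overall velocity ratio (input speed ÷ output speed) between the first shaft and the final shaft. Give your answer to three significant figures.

Each stage contributes driven/driver: chain 146/14 = 10.429, chain 29/28 = 1.0357.
Overall: 10.429 × 1.0357 = 10.801.

10.8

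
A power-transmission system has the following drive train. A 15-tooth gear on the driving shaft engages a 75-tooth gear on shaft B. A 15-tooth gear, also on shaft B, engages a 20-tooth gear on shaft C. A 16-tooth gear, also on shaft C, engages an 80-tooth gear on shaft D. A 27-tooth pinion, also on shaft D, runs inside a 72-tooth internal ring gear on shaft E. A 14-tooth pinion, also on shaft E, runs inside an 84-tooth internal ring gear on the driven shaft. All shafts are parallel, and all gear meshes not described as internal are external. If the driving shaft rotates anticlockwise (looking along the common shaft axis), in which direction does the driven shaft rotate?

the driving shaft → shaft B: external mesh, 1 reversal → CW.
shaft B → shaft C: external mesh, 1 reversal → CCW.
shaft C → shaft D: external mesh, 1 reversal → CW.
shaft D → shaft E: internal mesh, same direction → CW.
shaft E → the driven shaft: internal mesh, same direction → CW.
3 reversals in total — an odd number — so the driven shaft turns opposite to the driving shaft.

clockwise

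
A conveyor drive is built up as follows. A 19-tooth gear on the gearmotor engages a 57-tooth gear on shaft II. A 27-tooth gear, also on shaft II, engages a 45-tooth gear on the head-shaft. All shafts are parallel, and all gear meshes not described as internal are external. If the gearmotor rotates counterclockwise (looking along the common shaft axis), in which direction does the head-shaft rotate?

counterclockwise

the gearmotor → shaft II: external mesh, 1 reversal → CW.
shaft II → the head-shaft: external mesh, 1 reversal → CCW.
2 reversals in total — an even number — so the head-shaft turns the same way as the gearmotor.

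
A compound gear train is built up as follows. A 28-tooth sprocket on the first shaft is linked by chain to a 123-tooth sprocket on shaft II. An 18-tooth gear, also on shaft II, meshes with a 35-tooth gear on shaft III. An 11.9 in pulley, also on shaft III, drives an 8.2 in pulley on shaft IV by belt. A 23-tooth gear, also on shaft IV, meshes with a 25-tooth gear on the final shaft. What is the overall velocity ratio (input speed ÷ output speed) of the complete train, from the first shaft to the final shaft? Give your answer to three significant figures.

6.40

Each stage contributes driven/driver: chain 123/28 = 4.3929, gear mesh 35/18 = 1.9444, belt 8.2/11.9 = 0.68908, gear mesh 25/23 = 1.087.
Overall: 4.3929 × 1.9444 × 0.68908 × 1.087 = 6.3977.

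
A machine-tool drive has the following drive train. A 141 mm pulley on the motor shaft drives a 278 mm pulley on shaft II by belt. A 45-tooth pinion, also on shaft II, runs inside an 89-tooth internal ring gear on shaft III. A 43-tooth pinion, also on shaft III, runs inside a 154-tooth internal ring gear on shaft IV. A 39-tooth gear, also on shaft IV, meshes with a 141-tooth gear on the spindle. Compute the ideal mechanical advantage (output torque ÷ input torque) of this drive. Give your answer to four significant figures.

Each stage contributes driven/driver: belt 278/141 = 1.9716, internal gear 89/45 = 1.9778, internal gear 154/43 = 3.5814, gear mesh 141/39 = 3.6154.
Overall: 1.9716 × 1.9778 × 3.5814 × 3.6154 = 50.491.

50.49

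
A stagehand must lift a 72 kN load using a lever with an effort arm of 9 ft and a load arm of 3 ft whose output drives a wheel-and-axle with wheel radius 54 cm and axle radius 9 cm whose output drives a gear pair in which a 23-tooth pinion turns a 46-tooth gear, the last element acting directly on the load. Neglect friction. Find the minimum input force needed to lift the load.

Lever MA = effort arm / load arm = 9/3 = 3.
Wheel-and-axle MA = R/r = 54/9 = 6.
Gear pair MA = 46/23 = 2.
Combined ideal MA = 3 × 6 × 2 = 36.
Effort = load / MA = 72 / 36 = 2 kN.

2 kN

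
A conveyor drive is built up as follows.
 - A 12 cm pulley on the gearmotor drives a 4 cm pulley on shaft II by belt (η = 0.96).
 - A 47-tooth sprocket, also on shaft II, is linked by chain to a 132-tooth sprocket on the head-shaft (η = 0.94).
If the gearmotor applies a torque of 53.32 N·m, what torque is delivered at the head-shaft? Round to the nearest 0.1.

After the belt (4/12): 53.32 × 0.33333 × 0.96 = 17.062 N·m
After the chain (132/47): 17.062 × 2.8085 × 0.94 = 45.045 N·m

45.0 N·m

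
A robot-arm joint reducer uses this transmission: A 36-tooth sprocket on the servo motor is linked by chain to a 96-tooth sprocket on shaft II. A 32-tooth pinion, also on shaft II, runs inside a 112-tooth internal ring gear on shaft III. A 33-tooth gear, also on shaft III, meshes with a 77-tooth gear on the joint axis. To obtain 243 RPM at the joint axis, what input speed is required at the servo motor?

Overall ratio R = 2.6667 × 3.5 × 2.3333 = 21.778.
Required input speed = output speed × R = 243 × 21.778 = 5292 RPM.

5292 RPM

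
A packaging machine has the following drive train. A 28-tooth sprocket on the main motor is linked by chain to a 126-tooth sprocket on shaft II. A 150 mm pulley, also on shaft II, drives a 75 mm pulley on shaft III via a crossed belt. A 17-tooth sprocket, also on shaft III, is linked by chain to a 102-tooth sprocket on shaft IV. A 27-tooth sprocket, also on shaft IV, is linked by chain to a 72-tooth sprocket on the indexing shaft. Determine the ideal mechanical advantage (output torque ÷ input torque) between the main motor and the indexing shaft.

36

Each stage contributes driven/driver: chain 126/28 = 4.5, belt 75/150 = 0.5, chain 102/17 = 6, chain 72/27 = 2.6667.
Overall: 4.5 × 0.5 × 6 × 2.6667 = 36.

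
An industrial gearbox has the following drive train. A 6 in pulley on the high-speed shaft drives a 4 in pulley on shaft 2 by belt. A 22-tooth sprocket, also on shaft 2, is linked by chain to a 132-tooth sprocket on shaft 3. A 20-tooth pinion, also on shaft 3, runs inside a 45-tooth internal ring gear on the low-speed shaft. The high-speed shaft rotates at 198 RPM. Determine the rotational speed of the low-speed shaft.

the high-speed shaft → shaft 2 (belt, 4/6): 198 ÷ 0.66667 = 297 RPM
shaft 2 → shaft 3 (chain, 132/22): 297 ÷ 6 = 49.5 RPM
shaft 3 → the low-speed shaft (internal gear, 45/20): 49.5 ÷ 2.25 = 22 RPM

22 RPM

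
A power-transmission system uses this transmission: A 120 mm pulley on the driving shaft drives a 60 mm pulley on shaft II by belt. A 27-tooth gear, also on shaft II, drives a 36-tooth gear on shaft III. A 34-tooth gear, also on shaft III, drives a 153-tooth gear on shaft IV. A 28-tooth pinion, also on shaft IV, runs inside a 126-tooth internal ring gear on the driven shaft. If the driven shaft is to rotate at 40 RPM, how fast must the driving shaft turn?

Overall ratio R = 0.5 × 1.3333 × 4.5 × 4.5 = 13.5.
Required input speed = output speed × R = 40 × 13.5 = 540 RPM.

540 RPM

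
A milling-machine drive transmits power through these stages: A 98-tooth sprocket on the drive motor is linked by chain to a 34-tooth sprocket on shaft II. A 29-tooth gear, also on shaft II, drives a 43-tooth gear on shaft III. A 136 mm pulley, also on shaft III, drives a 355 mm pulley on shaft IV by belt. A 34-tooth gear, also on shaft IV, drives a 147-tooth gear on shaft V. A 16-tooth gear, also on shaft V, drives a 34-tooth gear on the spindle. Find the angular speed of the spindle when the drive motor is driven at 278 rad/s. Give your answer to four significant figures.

chain 34/98 = 0.34694 → 278/0.34694 = 801.29 rad/s
gear mesh 43/29 = 1.4828 → 801.29/1.4828 = 540.41 rad/s
belt 355/136 = 2.6103 → 540.41/2.6103 = 207.03 rad/s
gear mesh 147/34 = 4.3235 → 207.03/4.3235 = 47.884 rad/s
gear mesh 34/16 = 2.125 → 47.884/2.125 = 22.534 rad/s

22.53 rad/s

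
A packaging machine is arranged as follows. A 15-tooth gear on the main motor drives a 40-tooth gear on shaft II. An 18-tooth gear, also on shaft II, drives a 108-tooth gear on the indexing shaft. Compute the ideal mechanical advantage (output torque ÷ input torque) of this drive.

Each stage contributes driven/driver: gear mesh 40/15 = 2.6667, gear mesh 108/18 = 6.
Overall: 2.6667 × 6 = 16.

16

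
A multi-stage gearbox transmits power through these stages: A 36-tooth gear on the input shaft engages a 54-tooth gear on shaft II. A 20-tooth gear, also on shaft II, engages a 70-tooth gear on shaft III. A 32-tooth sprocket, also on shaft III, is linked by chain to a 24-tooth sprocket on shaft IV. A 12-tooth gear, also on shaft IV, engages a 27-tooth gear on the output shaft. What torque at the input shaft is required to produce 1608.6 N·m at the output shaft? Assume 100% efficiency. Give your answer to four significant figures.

Overall ratio R = 1.5 × 3.5 × 0.75 × 2.25 = 8.8594.
Input torque = output torque / R = 1608.6 / 8.8594 = 181.57 N·m.

181.6 N·m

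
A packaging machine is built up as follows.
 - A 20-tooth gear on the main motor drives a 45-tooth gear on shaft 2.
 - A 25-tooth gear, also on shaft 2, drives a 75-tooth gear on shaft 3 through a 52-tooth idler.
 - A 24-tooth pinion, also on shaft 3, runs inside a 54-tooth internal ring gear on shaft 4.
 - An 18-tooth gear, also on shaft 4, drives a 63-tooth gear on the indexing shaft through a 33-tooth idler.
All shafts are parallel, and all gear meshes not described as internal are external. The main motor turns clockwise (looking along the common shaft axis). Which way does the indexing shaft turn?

anticlockwise

the main motor → shaft 2: external mesh, 1 reversal → CCW.
shaft 2 → shaft 3: driver → idler → driven is 2 external meshes, 2 reversals → CCW.
shaft 3 → shaft 4: internal mesh, same direction → CCW.
shaft 4 → the indexing shaft: driver → idler → driven is 2 external meshes, 2 reversals → CCW.
5 reversals in total — an odd number — so the indexing shaft turns opposite to the main motor.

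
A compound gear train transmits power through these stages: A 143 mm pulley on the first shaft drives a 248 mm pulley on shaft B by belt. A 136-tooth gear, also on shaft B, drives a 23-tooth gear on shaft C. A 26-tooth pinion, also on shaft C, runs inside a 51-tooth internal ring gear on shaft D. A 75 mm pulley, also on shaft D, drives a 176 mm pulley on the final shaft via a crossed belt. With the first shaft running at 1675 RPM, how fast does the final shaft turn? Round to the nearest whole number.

1241 RPM

belt 248/143 = 1.7343 → 1675/1.7343 = 965.83 RPM
gear mesh 23/136 = 0.16912 → 965.83/0.16912 = 5711 RPM
internal gear 51/26 = 1.9615 → 5711/1.9615 = 2911.5 RPM
belt 176/75 = 2.3467 → 2911.5/2.3467 = 1240.7 RPM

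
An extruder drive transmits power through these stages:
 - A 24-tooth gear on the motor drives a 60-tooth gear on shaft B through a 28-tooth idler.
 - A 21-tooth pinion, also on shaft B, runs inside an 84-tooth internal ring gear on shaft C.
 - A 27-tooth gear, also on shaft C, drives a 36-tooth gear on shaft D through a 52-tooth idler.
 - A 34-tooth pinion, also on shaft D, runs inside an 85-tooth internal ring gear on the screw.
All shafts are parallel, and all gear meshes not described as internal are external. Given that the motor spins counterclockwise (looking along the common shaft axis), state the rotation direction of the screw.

counterclockwise

the motor → shaft B: driver → idler → driven is 2 external meshes, 2 reversals → CCW.
shaft B → shaft C: internal mesh, same direction → CCW.
shaft C → shaft D: driver → idler → driven is 2 external meshes, 2 reversals → CCW.
shaft D → the screw: internal mesh, same direction → CCW.
4 reversals in total — an even number — so the screw turns the same way as the motor.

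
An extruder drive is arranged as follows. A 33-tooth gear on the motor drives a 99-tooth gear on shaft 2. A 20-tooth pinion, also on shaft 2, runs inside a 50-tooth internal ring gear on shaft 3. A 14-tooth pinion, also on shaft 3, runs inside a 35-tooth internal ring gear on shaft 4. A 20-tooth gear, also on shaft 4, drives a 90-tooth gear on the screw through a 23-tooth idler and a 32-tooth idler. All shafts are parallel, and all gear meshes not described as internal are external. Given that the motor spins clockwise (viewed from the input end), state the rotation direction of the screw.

clockwise

the motor → shaft 2: external mesh, 1 reversal → CCW.
shaft 2 → shaft 3: internal mesh, same direction → CCW.
shaft 3 → shaft 4: internal mesh, same direction → CCW.
shaft 4 → the screw: driver → idler → idler → driven is 3 external meshes, 3 reversals → CW.
4 reversals in total — an even number — so the screw turns the same way as the motor.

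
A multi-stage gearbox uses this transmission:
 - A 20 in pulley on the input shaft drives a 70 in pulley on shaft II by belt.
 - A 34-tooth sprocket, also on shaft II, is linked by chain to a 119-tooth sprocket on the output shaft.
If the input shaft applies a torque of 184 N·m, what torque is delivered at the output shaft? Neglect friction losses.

Belt: ratio = 70/20 = 3.5; torque at shaft II = 184 × 3.5 = 644 N·m.
Chain: ratio = 119/34 = 3.5; torque at the output shaft = 644 × 3.5 = 2254 N·m.

2254 N·m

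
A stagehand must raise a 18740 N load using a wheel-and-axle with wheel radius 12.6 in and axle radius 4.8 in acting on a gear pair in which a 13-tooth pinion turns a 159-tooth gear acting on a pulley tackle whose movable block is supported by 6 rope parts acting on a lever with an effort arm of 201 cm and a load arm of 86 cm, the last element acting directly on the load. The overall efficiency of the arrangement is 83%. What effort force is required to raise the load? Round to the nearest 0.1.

Wheel-and-axle MA = R/r = 12.6/4.8 = 2.625.
Gear pair MA = 159/13 = 12.231.
Block-and-tackle MA = number of supporting rope parts = 6.
Lever MA = effort arm / load arm = 201/86 = 2.3372.
Combined ideal MA = 2.625 × 12.231 × 6 × 2.3372 = 450.23.
Actual MA = 450.23 × 0.83 = 373.69.
Effort = load / actual MA = 18740 / 373.69 = 50.149 N.

50.1 N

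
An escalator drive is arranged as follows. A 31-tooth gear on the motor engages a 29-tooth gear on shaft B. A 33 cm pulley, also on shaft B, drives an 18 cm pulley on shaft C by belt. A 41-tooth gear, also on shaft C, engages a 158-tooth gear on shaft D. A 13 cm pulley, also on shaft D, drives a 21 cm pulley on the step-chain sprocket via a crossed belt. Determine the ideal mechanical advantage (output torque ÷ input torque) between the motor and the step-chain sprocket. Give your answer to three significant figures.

Each stage contributes driven/driver: gear mesh 29/31 = 0.93548, belt 18/33 = 0.54545, gear mesh 158/41 = 3.8537, belt 21/13 = 1.6154.
Overall: 0.93548 × 0.54545 × 3.8537 × 1.6154 = 3.1765.

3.18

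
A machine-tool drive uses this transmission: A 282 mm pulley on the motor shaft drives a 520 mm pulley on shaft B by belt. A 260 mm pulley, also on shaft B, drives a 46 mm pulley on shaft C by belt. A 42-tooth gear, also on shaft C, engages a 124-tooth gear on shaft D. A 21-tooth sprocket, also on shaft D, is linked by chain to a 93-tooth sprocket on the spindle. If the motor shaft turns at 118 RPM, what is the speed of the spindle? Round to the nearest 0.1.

27.7 RPM

belt 520/282 = 1.844 → 118/1.844 = 63.992 RPM
belt 46/260 = 0.17692 → 63.992/0.17692 = 361.7 RPM
gear mesh 124/42 = 2.9524 → 361.7/2.9524 = 122.51 RPM
chain 93/21 = 4.4286 → 122.51/4.4286 = 27.664 RPM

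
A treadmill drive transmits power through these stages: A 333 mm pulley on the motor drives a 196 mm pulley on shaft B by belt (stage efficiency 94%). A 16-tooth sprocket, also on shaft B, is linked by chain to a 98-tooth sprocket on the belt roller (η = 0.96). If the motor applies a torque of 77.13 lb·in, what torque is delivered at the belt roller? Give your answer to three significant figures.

251 lb·in

belt 196/333 = 0.58859 → τ = 77.13·0.58859·0.94 = 42.674 lb·in
chain 98/16 = 6.125 → τ = 42.674·6.125·0.96 = 250.92 lb·in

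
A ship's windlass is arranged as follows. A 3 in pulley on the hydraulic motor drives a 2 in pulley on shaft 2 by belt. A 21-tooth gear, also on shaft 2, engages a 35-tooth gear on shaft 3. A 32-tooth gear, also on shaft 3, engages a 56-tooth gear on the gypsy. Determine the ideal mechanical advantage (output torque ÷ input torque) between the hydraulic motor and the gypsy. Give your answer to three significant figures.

Each stage contributes driven/driver: belt 2/3 = 0.66667, gear mesh 35/21 = 1.6667, gear mesh 56/32 = 1.75.
Overall: 0.66667 × 1.6667 × 1.75 = 1.9444.

1.94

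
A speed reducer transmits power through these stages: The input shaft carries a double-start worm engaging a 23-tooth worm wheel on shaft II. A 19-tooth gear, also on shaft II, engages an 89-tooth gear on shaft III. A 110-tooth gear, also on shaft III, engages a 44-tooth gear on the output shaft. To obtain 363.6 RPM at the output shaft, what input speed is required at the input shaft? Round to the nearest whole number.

7835 RPM

Overall ratio R = 11.5 × 4.6842 × 0.4 = 21.547.
Required input speed = output speed × R = 363.6 × 21.547 = 7834.6 RPM.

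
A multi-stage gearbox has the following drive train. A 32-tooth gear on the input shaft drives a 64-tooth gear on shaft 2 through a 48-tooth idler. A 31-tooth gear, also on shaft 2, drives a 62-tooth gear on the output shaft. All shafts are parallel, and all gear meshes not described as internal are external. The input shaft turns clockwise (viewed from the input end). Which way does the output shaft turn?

anticlockwise

the input shaft → shaft 2: driver → idler → driven is 2 external meshes, 2 reversals → CW.
shaft 2 → the output shaft: external mesh, 1 reversal → CCW.
3 reversals in total — an odd number — so the output shaft turns opposite to the input shaft.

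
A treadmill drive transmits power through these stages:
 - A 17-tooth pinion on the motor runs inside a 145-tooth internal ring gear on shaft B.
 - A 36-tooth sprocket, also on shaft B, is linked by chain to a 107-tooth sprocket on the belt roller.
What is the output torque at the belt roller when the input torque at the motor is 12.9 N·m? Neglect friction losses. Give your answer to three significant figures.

internal gear 145/17 = 8.5294 → τ = 12.9·8.5294 = 110.03 N·m
chain 107/36 = 2.9722 → τ = 110.03·2.9722 = 327.03 N·m

327 N·m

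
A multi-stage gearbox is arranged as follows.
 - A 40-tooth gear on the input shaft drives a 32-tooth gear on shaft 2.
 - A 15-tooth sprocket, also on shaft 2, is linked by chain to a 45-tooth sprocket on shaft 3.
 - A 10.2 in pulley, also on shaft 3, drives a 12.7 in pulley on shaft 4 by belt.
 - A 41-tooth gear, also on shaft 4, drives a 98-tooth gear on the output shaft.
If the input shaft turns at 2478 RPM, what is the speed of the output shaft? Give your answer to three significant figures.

347 RPM

Gear mesh: ratio = 32/40 = 0.8, so shaft 2 turns at 2478 / 0.8 = 3097.5 RPM.
Chain: ratio = 45/15 = 3, so shaft 3 turns at 3097.5 / 3 = 1032.5 RPM.
Belt: ratio = 12.7/10.2 = 1.2451, so shaft 4 turns at 1032.5 / 1.2451 = 829.25 RPM.
Gear mesh: ratio = 98/41 = 2.3902, so the output shaft turns at 829.25 / 2.3902 = 346.93 RPM.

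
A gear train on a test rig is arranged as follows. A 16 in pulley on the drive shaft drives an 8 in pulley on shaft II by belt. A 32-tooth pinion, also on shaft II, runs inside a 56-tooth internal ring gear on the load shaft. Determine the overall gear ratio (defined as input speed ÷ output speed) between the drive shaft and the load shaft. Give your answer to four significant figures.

Each stage contributes driven/driver: belt 8/16 = 0.5, internal gear 56/32 = 1.75.
Overall: 0.5 × 1.75 = 0.875.

0.8750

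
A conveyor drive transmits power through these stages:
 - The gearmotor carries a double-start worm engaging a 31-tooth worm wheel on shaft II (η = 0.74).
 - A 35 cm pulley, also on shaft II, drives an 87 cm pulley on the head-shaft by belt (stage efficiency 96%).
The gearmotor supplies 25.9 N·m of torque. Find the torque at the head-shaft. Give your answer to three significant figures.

709 N·m

Worm: ratio = 31/2 = 15.5; torque at shaft II = 25.9 × 15.5 × 0.74 = 297.07 N·m.
Belt: ratio = 87/35 = 2.4857; torque at the head-shaft = 297.07 × 2.4857 × 0.96 = 708.9 N·m.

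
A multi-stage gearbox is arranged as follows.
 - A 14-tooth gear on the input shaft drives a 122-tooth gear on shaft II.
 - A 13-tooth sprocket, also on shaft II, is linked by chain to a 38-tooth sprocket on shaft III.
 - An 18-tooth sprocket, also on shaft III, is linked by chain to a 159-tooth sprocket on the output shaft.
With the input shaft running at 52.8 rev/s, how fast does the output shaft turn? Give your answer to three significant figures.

0.235 rev/s

the input shaft → shaft II (gear mesh, 122/14): 52.8 ÷ 8.7143 = 6.059 rev/s
shaft II → shaft III (chain, 38/13): 6.059 ÷ 2.9231 = 2.0728 rev/s
shaft III → the output shaft (chain, 159/18): 2.0728 ÷ 8.8333 = 0.23466 rev/s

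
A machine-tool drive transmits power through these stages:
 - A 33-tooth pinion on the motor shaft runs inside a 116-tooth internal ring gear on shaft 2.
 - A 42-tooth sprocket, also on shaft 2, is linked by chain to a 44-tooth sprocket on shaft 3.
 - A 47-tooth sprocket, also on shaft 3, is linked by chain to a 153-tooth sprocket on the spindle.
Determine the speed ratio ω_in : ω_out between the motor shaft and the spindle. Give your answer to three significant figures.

Each stage contributes driven/driver: internal gear 116/33 = 3.5152, chain 44/42 = 1.0476, chain 153/47 = 3.2553.
Overall: 3.5152 × 1.0476 × 3.2553 = 11.988.

12.0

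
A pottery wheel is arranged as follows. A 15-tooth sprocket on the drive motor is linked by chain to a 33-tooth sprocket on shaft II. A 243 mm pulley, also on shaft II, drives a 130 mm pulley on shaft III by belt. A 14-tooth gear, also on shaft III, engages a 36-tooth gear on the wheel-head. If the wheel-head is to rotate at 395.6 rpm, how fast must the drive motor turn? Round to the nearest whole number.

1197 rpm

Overall ratio R = 2.2 × 0.53498 × 2.5714 = 3.0265.
Required input speed = output speed × R = 395.6 × 3.0265 = 1197.3 rpm.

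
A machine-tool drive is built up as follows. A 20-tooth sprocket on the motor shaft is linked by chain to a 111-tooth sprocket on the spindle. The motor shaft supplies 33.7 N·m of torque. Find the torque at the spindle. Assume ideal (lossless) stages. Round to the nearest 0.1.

187.0 N·m

chain 111/20 = 5.55 → τ = 33.7·5.55 = 187.03 N·m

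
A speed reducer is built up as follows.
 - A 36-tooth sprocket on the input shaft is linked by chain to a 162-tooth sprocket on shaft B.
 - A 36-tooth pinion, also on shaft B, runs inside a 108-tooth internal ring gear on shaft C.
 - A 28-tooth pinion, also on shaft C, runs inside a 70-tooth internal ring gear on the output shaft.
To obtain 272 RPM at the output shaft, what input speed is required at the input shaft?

9180 RPM

Overall ratio R = 4.5 × 3 × 2.5 = 33.75.
Required input speed = output speed × R = 272 × 33.75 = 9180 RPM.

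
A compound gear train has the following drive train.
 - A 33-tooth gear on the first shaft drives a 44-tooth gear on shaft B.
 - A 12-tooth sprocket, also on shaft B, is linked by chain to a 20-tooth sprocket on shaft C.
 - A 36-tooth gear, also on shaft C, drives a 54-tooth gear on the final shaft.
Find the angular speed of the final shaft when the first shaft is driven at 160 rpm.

48 rpm

Gear mesh: ratio = 44/33 = 1.3333, so shaft B turns at 160 / 1.3333 = 120 rpm.
Chain: ratio = 20/12 = 1.6667, so shaft C turns at 120 / 1.6667 = 72 rpm.
Gear mesh: ratio = 54/36 = 1.5, so the final shaft turns at 72 / 1.5 = 48 rpm.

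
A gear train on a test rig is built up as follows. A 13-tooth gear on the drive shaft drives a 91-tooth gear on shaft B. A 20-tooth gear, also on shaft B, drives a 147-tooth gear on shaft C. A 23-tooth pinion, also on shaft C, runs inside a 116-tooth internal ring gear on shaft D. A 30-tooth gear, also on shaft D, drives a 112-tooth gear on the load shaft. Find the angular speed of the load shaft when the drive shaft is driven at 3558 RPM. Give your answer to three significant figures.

3.67 RPM

gear mesh 91/13 = 7 → 3558/7 = 508.29 RPM
gear mesh 147/20 = 7.35 → 508.29/7.35 = 69.155 RPM
internal gear 116/23 = 5.0435 → 69.155/5.0435 = 13.712 RPM
gear mesh 112/30 = 3.7333 → 13.712/3.7333 = 3.6728 RPM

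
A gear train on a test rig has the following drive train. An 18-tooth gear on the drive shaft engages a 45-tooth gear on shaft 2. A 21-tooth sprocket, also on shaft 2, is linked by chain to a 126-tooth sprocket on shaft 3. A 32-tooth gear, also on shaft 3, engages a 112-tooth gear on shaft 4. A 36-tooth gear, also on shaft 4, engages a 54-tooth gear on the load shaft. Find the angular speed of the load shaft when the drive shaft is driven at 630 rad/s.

gear mesh 45/18 = 2.5 → 630/2.5 = 252 rad/s
chain 126/21 = 6 → 252/6 = 42 rad/s
gear mesh 112/32 = 3.5 → 42/3.5 = 12 rad/s
gear mesh 54/36 = 1.5 → 12/1.5 = 8 rad/s

8 rad/s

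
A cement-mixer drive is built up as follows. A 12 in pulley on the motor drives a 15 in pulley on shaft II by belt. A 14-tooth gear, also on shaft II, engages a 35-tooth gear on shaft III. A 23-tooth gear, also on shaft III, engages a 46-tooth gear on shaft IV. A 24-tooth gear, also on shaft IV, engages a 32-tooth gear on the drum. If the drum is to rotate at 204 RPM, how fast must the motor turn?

Overall ratio R = 1.25 × 2.5 × 2 × 1.3333 = 8.3333.
Required input speed = output speed × R = 204 × 8.3333 = 1700 RPM.

1700 RPM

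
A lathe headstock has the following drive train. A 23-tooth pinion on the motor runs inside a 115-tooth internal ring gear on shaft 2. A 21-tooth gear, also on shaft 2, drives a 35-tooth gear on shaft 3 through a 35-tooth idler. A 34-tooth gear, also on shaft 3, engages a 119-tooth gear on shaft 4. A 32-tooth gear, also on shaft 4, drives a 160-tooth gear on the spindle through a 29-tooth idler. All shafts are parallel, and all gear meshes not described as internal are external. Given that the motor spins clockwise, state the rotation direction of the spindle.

counterclockwise

the motor → shaft 2: internal mesh, same direction → CW.
shaft 2 → shaft 3: driver → idler → driven is 2 external meshes, 2 reversals → CW.
shaft 3 → shaft 4: external mesh, 1 reversal → CCW.
shaft 4 → the spindle: driver → idler → driven is 2 external meshes, 2 reversals → CCW.
5 reversals in total — an odd number — so the spindle turns opposite to the motor.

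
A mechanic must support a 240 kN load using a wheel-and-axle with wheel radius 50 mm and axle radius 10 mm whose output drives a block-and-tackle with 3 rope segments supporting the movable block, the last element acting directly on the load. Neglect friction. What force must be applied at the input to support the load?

16 kN

Wheel-and-axle MA = R/r = 50/10 = 5.
Block-and-tackle MA = number of supporting rope parts = 3.
Combined ideal MA = 5 × 3 = 15.
Effort = load / MA = 240 / 15 = 16 kN.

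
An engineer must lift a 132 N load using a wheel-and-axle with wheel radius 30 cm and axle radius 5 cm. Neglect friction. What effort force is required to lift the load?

22 N

Wheel-and-axle MA = R/r = 30/5 = 6.
Effort = load / MA = 132 / 6 = 22 N.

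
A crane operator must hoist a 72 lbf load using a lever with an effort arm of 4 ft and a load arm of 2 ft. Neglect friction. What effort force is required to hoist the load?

36 lbf

Lever MA = effort arm / load arm = 4/2 = 2.
Effort = load / MA = 72 / 2 = 36 lbf.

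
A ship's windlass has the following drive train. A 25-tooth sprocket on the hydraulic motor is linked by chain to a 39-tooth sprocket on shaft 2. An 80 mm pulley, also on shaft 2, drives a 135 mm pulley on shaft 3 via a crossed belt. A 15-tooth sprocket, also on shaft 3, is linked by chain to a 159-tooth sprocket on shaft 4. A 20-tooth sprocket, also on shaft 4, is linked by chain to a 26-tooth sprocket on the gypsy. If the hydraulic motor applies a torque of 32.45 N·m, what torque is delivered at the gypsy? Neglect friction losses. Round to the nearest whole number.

Chain: ratio = 39/25 = 1.56; torque at shaft 2 = 32.45 × 1.56 = 50.622 N·m.
Belt: ratio = 135/80 = 1.6875; torque at shaft 3 = 50.622 × 1.6875 = 85.425 N·m.
Chain: ratio = 159/15 = 10.6; torque at shaft 4 = 85.425 × 10.6 = 905.5 N·m.
Chain: ratio = 26/20 = 1.3; torque at the gypsy = 905.5 × 1.3 = 1177.2 N·m.

1177 N·m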